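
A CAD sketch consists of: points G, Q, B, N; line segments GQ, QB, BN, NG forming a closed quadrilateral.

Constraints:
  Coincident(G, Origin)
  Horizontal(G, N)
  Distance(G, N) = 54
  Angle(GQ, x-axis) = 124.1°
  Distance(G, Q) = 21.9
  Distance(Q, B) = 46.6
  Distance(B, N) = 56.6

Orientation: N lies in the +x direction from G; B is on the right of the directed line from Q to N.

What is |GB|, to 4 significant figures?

25.94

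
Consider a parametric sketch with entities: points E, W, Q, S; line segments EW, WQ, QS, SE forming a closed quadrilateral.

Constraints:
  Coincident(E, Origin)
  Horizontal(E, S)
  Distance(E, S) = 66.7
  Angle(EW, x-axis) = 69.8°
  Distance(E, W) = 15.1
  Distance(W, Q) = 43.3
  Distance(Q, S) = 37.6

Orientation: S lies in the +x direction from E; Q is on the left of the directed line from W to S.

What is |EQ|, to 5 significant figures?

54.698

E is at the origin; E and S share the same y with |ES| = 66.7 and S in +x, so S = (66.7, 0). EW runs at 69.8° with |EW| = 15.1, so W = (5.2140, 14.171). Q is determined by |WQ| = 43.3 and |QS| = 37.6 together: it lies at the intersection of circle(W, 43.3) and circle(S, 37.6). With |WS| = 63.098, the foot of the radical line on WS is 35.203 from W and the perpendicular offset is √(43.3² − 35.203²) = 25.212. Taking the left-of-WS solution: Q = (45.180, 30.833).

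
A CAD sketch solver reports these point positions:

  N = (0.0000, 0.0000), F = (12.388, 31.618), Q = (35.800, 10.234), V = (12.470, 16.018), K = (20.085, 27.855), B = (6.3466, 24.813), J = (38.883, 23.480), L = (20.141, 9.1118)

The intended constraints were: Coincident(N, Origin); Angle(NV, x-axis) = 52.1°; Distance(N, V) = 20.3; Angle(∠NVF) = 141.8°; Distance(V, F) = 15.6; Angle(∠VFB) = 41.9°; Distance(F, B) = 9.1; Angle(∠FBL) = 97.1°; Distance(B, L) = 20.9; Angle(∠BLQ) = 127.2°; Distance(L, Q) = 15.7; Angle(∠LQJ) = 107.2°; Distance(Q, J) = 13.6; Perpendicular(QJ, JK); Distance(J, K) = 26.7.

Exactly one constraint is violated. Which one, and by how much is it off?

Distance(J, K) = 26.7 — off by 7.40.

N = (0.00, 0.00) ✓; NV at 52.10° ✓; |NV| = 20.30 ✓; ∠NVF = 141.8° ✓; |VF| = 15.60 ✓; ∠VFB = 41.90° ✓; |FB| = 9.100 ✓; ∠FBL = 97.10° ✓; |BL| = 20.90 ✓; ∠BLQ = 127.2° ✓; |LQ| = 15.70 ✓; ∠LQJ = 107.2° ✓; |QJ| = 13.60 ✓; ∠(QJ, JK) = 90.00° ✓; |JK| = 19.30 ✗.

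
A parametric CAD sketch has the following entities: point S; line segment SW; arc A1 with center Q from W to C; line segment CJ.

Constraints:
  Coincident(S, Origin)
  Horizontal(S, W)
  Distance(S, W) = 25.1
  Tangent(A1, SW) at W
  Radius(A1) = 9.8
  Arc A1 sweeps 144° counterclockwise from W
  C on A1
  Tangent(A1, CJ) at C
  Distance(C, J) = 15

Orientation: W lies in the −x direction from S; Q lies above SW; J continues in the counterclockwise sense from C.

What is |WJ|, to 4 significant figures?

27.30

On A1, W sits at bearing -90° from Q; a 144° counterclockwise sweep puts C at bearing 54°, so C = Q + 9.8·(cos 54°, sin 54°) = (-19.34, 17.73). A1 meets CJ tangentially, so QC is at right angles to CJ, so CJ runs along (−sin 54°, cos 54°); with |CJ| = 15.0, J = (-31.47, 26.55). Then |WJ| = |J − W| = 27.30.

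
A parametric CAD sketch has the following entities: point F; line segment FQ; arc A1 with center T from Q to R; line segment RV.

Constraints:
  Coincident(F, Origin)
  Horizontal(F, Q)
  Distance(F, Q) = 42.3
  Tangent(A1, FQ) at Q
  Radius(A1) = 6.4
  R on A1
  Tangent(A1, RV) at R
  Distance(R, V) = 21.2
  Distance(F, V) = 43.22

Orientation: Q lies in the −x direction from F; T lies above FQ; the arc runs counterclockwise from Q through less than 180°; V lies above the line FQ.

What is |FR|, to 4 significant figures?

36.39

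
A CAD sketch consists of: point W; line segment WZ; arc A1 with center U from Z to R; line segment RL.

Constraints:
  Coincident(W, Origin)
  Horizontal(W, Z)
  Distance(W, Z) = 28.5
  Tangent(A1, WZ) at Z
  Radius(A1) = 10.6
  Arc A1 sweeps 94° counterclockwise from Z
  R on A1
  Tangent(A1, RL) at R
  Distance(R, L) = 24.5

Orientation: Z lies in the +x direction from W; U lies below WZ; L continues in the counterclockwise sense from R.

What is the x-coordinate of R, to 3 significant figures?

17.9

W is at the origin; W and Z share the same y with |WZ| = 28.5 and Z on the +x side, so Z = (28.5, 0.00). A1 meets WZ tangentially, so UZ is at right angles to WZ, so U = Z + (0, -10.6) = (28.5, -10.6). On A1, Z sits at bearing 90° from U; a 94° counterclockwise sweep puts R at bearing 184°, so R = U + 10.6·(cos 184°, sin 184°) = (17.9, -11.3). So R.x = 17.9.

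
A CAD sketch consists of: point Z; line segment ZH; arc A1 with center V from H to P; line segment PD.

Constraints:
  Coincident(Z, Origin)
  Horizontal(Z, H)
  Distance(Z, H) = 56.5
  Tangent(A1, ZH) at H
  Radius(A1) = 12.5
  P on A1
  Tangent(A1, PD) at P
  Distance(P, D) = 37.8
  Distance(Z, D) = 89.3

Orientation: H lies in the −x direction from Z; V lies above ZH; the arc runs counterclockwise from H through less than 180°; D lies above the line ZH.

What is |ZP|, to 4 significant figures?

52.66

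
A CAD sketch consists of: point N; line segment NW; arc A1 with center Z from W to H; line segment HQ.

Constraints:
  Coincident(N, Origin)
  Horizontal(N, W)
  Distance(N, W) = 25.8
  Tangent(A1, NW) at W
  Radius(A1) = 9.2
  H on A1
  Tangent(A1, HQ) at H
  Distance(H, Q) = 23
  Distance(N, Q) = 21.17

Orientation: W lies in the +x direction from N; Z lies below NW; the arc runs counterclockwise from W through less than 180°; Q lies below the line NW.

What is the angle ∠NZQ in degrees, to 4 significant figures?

47.56°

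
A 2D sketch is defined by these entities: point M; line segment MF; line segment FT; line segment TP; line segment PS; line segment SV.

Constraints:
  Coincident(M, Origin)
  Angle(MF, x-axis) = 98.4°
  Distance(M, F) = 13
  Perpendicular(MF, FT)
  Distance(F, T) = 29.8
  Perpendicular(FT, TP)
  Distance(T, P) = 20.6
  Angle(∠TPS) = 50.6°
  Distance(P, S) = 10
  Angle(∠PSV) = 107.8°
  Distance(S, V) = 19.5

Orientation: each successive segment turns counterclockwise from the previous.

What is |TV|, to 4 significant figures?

3.917

M is at the origin; MF runs at 98.4° with length 13.0, so F = (-1.899, 12.86). MF is perpendicular to FT, so FT runs at -171.6°; with |FT| = 29.8, T = (-31.38, 8.507). FT is perpendicular to TP, so TP runs at -81.60°; with |TP| = 20.6, P = (-28.37, -11.87). ∠TPS = 50.6° gives PS at 47.80° from the x-axis; with |PS| = 10.0, S = (-21.65, -4.464). ∠PSV = 107.8° gives SV at 120.0° from the x-axis; with |SV| = 19.5, V = (-31.40, 12.42). Then |TV| = |V − T| = 3.917.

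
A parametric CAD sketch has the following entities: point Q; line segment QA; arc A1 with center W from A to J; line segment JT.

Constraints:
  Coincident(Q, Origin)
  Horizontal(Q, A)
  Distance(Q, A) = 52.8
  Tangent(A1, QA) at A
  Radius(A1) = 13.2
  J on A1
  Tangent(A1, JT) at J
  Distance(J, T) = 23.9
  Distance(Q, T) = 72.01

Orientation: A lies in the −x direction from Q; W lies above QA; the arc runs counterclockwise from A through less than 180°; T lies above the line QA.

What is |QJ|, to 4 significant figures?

48.89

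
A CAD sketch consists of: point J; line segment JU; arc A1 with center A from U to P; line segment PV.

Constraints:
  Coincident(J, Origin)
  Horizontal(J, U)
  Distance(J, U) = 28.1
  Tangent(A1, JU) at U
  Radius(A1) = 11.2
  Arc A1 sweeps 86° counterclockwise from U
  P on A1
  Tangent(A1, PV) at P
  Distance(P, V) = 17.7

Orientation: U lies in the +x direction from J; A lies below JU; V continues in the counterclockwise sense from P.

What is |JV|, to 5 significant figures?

32.164

J is at the origin; JU is horizontal with |JU| = 28.1 and U on the +x side, so U = (28.100, 0.0000). A1 meets JU tangentially, so AU is at right angles to JU, so A = U + (0, -11.2) = (28.100, -11.200). On A1, U sits at bearing 90° from A; an 86° counterclockwise sweep puts P at bearing 176°, so P = A + 11.2·(cos 176°, sin 176°) = (16.927, -10.419). A1 meets PV tangentially, so AP is at right angles to PV, so PV runs along (−sin 176°, cos 176°); with |PV| = 17.7, V = (15.693, -28.076). Then |JV| = |V − J| = 32.164.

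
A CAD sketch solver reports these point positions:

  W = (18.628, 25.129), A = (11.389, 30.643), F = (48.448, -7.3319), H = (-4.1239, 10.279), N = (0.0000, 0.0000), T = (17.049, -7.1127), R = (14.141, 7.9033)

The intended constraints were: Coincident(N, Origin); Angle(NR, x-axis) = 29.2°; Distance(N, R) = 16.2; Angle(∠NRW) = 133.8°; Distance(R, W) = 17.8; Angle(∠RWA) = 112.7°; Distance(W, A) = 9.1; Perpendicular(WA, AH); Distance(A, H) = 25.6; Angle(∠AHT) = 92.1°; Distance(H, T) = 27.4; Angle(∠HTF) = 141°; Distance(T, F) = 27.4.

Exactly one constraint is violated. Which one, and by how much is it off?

Distance(T, F) = 27.4 — off by 4.00.

N = (0.00, 0.00) ✓; NR at 29.20° ✓; |NR| = 16.20 ✓; ∠NRW = 133.8° ✓; |RW| = 17.80 ✓; ∠RWA = 112.7° ✓; |WA| = 9.100 ✓; ∠(WA, AH) = 90.00° ✓; |AH| = 25.60 ✓; ∠AHT = 92.10° ✓; |HT| = 27.40 ✓; ∠HTF = 141.0° ✓; |TF| = 31.40 ✗.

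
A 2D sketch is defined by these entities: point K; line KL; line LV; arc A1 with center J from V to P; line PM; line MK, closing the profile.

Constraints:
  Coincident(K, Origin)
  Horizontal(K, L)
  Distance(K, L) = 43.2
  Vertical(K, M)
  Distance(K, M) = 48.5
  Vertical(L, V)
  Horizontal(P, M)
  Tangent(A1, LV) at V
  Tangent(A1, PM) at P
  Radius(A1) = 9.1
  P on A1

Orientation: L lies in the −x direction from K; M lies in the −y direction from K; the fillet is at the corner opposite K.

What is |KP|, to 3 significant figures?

59.3

The virtual corner opposite K is at (-43.2, -48.5). A1 meets LV tangentially, so JV is at right angles to LV and A1 meets PM tangentially, so JP is at right angles to PM, with radius 9.1, so the center J sits 9.1 in from both sides at J = (-34.1, -39.4). That places the tangent points at V = (-43.2, -39.4) on LV and P = (-34.1, -48.5) on PM. Then |KP| = |P − K| = 59.3.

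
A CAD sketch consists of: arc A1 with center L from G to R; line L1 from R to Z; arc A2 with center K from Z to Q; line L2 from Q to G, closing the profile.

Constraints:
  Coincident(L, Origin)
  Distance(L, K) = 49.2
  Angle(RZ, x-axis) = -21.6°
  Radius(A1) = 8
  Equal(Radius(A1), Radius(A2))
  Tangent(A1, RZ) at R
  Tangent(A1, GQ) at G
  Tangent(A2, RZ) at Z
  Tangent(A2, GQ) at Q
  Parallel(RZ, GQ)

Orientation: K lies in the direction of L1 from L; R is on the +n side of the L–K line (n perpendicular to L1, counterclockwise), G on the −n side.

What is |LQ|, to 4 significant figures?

49.85

Tangency of A1 to both parallel lines with radius 8.0 puts R and G at L ± 8.0·n: R = (2.945, 7.438), G = (-2.945, -7.438). Equal radii place Z and Q the same way about K: Z = K + 8.0·n = (48.69, -10.67), Q = K − 8.0·n = (42.80, -25.55). Then |LQ| = |Q − L| = 49.85.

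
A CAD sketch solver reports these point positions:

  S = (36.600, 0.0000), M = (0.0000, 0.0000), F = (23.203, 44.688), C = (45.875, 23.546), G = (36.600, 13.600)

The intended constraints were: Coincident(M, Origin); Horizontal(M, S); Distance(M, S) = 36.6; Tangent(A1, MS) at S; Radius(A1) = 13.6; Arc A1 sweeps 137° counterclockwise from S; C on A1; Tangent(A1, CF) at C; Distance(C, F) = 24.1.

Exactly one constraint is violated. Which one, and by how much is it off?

Distance(C, F) = 24.1 — off by 6.90.

M = (0.00, 0.00) ✓; M.y = 0.00, S.y = 0.00 ✓; |MS| = 36.60 ✓; ∠(GS, SM) = 90.00° ✓; |GS| = 13.60 ✓; bearing(G→C) − bearing(G→S) = 137.0° ✓; |GC| = 13.60 ✓; ∠(GC, CF) = 90.00° ✓; |CF| = 31.00 ✗.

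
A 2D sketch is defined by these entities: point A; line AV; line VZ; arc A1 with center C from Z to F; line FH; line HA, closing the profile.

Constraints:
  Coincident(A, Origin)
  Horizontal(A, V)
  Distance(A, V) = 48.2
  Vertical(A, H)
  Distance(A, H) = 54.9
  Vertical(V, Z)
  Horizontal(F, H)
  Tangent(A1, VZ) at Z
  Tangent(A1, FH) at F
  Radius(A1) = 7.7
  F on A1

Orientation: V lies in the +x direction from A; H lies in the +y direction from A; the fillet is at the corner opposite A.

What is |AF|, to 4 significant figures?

68.22

A is at the origin; AV is horizontal with |AV| = 48.2 and V on the +x side, so V = (48.20, 0.000). A and H share the same x with |AH| = 54.9 and H on the +y side, so H = (0.000, 54.90). The virtual corner opposite A is at (48.20, 54.90). Tangency of A1 to VZ means the radius CZ is perpendicular to VZ and A1 meets FH tangentially, so CF is at right angles to FH, with radius 7.7, so the center C sits 7.7 in from both sides at C = (40.50, 47.20). That places the tangent points at Z = (48.20, 47.20) on VZ and F = (40.50, 54.90) on FH. Then |AF| = |F − A| = 68.22.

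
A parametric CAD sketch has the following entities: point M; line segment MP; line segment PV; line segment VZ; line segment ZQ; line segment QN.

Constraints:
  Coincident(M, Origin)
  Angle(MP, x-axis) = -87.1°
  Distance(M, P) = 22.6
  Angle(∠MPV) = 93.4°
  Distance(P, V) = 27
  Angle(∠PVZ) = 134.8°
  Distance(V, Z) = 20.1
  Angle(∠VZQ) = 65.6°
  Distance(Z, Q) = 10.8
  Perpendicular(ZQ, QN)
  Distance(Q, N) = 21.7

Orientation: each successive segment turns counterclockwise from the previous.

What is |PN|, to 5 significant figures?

23.590

M is at the origin; MP runs at -87.1° with length 22.6, so P = (1.1434, -22.571). ∠MPV = 93.4° gives PV at -0.50000° from the x-axis; with |PV| = 27.0, V = (28.142, -22.807). ∠PVZ = 134.8° gives VZ at 44.700° from the x-axis; with |VZ| = 20.1, Z = (42.429, -8.6684). ∠VZQ = 65.6° gives ZQ at 159.10° from the x-axis; with |ZQ| = 10.8, Q = (32.340, -4.8157). ZQ is perpendicular to QN, so QN runs at -110.90°; with |QN| = 21.7, N = (24.599, -25.088). Then |PN| = |N − P| = 23.590.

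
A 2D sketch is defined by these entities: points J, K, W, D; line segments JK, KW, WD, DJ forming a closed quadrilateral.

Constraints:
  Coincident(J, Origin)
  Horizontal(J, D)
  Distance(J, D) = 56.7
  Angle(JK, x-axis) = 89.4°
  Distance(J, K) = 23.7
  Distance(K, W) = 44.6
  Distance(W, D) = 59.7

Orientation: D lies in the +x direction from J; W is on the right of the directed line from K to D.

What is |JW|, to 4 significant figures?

20.91

J is at the origin; J and D share the same y with |JD| = 56.7 and D in +x, so D = (56.7, 0). JK runs at 89.4° with |JK| = 23.7, so K = (0.2482, 23.70). W is determined by |KW| = 44.6 and |WD| = 59.7 together: it lies at the intersection of circle(K, 44.6) and circle(D, 59.7). With |KD| = 61.22, the foot of the radical line on KD is 17.75 from K and the perpendicular offset is √(44.6² − 17.75²) = 40.92. Taking the right-of-KD solution: W = (0.7772, -20.90).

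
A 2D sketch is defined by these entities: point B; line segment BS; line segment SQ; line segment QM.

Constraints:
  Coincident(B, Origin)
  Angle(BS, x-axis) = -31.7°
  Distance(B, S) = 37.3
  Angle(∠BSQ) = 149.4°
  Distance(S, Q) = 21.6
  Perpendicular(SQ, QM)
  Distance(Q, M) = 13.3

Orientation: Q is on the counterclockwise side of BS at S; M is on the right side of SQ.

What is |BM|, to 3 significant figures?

62.7

∠BSQ = 149.4°, so SQ runs at -31.7° + (180° − 149.4°) = -1.10° from the x-axis; with |SQ| = 21.6, Q = S + 21.6·(cos -1.10°, sin -1.10°) = (53.3, -20.0). SQ is perpendicular to QM; with |QM| = 13.3 on the right of SQ, M = Q + 13.3·(-0.0192, -1.00) = (53.1, -33.3). Then |BM| = |M − B| = 62.7.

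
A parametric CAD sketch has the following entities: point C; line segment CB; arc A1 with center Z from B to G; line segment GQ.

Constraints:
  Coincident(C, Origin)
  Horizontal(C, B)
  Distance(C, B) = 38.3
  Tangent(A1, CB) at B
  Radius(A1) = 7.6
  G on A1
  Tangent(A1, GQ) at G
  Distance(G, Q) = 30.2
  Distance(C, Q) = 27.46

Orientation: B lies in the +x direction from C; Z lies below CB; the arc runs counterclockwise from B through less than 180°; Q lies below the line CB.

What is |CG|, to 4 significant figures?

32.81

Checks: |ZG| = 7.600 ✓; ∠(ZG, GQ) = 90.00° ✓; |GQ| = 30.20 ✓; |CQ| = 27.46 ✓.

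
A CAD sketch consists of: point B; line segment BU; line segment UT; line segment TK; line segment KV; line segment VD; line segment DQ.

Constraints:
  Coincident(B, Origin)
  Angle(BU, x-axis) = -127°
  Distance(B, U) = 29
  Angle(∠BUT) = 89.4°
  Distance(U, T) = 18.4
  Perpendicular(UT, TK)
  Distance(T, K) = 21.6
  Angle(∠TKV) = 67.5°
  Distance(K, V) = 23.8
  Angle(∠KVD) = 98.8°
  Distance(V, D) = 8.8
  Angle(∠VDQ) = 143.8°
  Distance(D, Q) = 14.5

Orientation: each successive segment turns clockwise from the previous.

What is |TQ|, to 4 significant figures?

10.33

B is at the origin; BU runs at -127.0° with length 29.0, so U = (-17.45, -23.16). ∠BUT = 89.4° gives UT at 142.4° from the x-axis; with |UT| = 18.4, T = (-32.03, -11.93). UT ⟂ TK, so TK runs at 52.40°; with |TK| = 21.6, K = (-18.85, 5.180). ∠TKV = 67.5° gives KV at -60.10° from the x-axis; with |KV| = 23.8, V = (-6.988, -15.45). ∠KVD = 98.8° gives VD at -141.3° from the x-axis; with |VD| = 8.8, D = (-13.86, -20.95). ∠VDQ = 143.8° gives DQ at -177.5° from the x-axis; with |DQ| = 14.5, Q = (-28.34, -21.59). Then |TQ| = |Q − T| = 10.33.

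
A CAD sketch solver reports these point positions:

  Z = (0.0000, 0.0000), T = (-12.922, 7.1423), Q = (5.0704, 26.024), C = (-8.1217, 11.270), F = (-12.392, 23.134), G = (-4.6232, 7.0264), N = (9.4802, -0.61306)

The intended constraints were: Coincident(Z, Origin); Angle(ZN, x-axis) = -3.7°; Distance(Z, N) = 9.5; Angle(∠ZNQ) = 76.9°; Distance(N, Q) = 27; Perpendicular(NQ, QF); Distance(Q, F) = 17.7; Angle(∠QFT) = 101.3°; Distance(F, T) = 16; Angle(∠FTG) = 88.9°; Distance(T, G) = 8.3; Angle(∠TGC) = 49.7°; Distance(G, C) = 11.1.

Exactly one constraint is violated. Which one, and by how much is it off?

Distance(G, C) = 11.1 — off by 5.60.

Z = (0.00, 0.00) ✓; ZN at -3.700° ✓; |ZN| = 9.500 ✓; ∠ZNQ = 76.90° ✓; |NQ| = 27.00 ✓; ∠(NQ, QF) = 90.00° ✓; |QF| = 17.70 ✓; ∠QFT = 101.3° ✓; |FT| = 16.00 ✓; ∠FTG = 88.90° ✓; |TG| = 8.300 ✓; ∠TGC = 49.70° ✓; |GC| = 5.500 ✗.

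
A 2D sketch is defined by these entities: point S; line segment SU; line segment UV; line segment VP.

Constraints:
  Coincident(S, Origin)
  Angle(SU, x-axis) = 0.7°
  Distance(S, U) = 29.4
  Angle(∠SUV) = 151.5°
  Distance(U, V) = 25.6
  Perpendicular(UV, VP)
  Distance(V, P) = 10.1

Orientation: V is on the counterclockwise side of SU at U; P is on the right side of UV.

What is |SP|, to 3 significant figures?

56.8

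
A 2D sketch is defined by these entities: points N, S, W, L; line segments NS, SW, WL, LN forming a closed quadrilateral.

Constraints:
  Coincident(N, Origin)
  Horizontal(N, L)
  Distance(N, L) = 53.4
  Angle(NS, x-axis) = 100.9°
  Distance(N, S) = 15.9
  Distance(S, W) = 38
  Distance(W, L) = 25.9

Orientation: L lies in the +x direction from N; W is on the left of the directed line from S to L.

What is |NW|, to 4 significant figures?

39.34

Checks: |SW| = 38.00 ✓; |WL| = 25.90 ✓.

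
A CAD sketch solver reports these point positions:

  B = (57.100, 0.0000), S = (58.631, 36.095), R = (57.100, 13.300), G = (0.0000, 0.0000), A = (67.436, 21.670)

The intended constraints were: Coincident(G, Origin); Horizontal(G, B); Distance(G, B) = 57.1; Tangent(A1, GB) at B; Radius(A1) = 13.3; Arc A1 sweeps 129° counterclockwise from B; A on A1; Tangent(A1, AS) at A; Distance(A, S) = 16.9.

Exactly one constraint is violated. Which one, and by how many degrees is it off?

Tangent(A1, AS) at A — off by 7.60°.

G = (0.00, 0.00) ✓; G.y = 0.00, B.y = 0.00 ✓; |GB| = 57.10 ✓; ∠(RB, BG) = 90.00° ✓; |RB| = 13.30 ✓; bearing(R→A) − bearing(R→B) = 129.0° ✓; |RA| = 13.30 ✓; ∠(RA, AS) = 97.60° ✗; |AS| = 16.90 ✓.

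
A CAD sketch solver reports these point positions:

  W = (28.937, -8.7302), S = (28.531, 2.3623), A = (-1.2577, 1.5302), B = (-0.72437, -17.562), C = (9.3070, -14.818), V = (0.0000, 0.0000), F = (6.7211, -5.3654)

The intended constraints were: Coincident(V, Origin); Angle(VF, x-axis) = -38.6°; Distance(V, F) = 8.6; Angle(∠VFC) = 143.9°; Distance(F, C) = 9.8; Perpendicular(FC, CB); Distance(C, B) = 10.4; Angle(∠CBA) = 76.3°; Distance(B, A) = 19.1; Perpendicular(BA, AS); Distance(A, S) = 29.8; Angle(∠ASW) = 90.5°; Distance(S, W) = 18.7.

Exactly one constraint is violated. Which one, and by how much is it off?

Distance(S, W) = 18.7 — off by 7.60.

V = (0.00, 0.00) ✓; VF at -38.60° ✓; |VF| = 8.600 ✓; ∠VFC = 143.9° ✓; |FC| = 9.800 ✓; ∠(FC, CB) = 90.00° ✓; |CB| = 10.40 ✓; ∠CBA = 76.30° ✓; |BA| = 19.10 ✓; ∠(BA, AS) = 90.00° ✓; |AS| = 29.80 ✓; ∠ASW = 90.50° ✓; |SW| = 11.10 ✗.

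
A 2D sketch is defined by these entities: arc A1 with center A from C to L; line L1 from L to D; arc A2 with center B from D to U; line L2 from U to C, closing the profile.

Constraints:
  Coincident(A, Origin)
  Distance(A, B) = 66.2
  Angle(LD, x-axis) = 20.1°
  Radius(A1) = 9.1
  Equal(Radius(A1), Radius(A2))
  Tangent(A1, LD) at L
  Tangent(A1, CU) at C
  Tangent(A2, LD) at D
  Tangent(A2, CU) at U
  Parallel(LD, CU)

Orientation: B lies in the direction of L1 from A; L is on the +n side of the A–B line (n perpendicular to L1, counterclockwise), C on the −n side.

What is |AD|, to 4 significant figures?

66.82

The slot axis is L1's direction at 20.1°, so u = (cos 20.1°, sin 20.1°) = (0.9391, 0.3437) and n = (−sin 20.1°, cos 20.1°) = (-0.3437, 0.9391). A is at the origin and B lies 66.2 along u from A, so B = 66.2·u = (62.17, 22.75). Tangency of A1 to both parallel lines with radius 9.1 puts L and C at A ± 9.1·n: L = (-3.127, 8.546), C = (3.127, -8.546). Equal radii place D and U the same way about B: D = B + 9.1·n = (59.04, 31.30), U = B − 9.1·n = (65.30, 14.20). Then |AD| = |D − A| = 66.82.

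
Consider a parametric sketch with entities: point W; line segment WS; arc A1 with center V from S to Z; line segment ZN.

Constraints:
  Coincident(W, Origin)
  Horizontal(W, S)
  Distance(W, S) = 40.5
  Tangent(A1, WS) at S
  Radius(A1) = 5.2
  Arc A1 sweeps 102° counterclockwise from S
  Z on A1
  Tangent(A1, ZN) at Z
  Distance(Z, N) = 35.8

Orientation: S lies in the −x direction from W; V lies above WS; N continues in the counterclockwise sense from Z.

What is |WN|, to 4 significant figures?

59.52

W is at the origin; WS is horizontal with |WS| = 40.5 and S on the −x side, so S = (-40.50, 0.000). The tangent condition forces VS to be normal to WS, so V = S + (0, 5.2) = (-40.50, 5.200). On A1, S sits at bearing -90° from V; a 102° counterclockwise sweep puts Z at bearing 12°, so Z = V + 5.2·(cos 12°, sin 12°) = (-35.41, 6.281). Tangency of A1 to ZN means the radius VZ is perpendicular to ZN, so ZN runs along (−sin 12°, cos 12°); with |ZN| = 35.8, N = (-42.86, 41.30). Then |WN| = |N − W| = 59.52.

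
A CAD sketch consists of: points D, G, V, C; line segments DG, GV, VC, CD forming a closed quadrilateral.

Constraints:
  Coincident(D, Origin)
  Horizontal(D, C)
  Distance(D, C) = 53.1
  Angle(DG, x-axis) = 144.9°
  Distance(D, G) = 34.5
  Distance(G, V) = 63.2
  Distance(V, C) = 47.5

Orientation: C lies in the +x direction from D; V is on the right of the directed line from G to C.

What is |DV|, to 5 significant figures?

30.548

D is at the origin; D and C share the same y with |DC| = 53.1 and C in +x, so C = (53.1, 0). DG runs at 144.9° with |DG| = 34.5, so G = (-28.226, 19.838). V is determined by |GV| = 63.2 and |VC| = 47.5 together: it lies at the intersection of circle(G, 63.2) and circle(C, 47.5). With |GC| = 83.711, the foot of the radical line on GC is 52.236 from G and the perpendicular offset is √(63.2² − 52.236²) = 35.575. Taking the right-of-GC solution: V = (14.092, -27.103).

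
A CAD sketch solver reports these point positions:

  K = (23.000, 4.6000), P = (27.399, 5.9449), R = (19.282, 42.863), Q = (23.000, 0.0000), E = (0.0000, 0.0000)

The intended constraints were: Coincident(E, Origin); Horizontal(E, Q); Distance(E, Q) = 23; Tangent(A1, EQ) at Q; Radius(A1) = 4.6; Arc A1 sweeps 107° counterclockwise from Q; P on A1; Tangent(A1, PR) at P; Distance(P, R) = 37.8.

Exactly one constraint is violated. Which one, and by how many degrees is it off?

Tangent(A1, PR) at P — off by 4.60°.

E = (0.00, 0.00) ✓; E.y = 0.00, Q.y = 0.00 ✓; |EQ| = 23.00 ✓; ∠(KQ, QE) = 90.00° ✓; |KQ| = 4.600 ✓; bearing(K→P) − bearing(K→Q) = 107.0° ✓; |KP| = 4.600 ✓; ∠(KP, PR) = 94.60° ✗; |PR| = 37.80 ✓.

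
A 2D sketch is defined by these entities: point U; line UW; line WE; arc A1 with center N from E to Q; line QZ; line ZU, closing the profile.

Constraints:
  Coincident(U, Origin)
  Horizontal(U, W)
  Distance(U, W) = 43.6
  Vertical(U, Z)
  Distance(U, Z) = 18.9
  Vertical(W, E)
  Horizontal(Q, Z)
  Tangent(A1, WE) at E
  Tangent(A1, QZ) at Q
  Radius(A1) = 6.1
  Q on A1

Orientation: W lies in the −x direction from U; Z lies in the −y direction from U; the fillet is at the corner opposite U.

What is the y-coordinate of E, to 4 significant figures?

-12.80

The virtual corner opposite U is at (-43.60, -18.90). A1 meets WE tangentially, so NE is at right angles to WE and the tangent condition forces NQ to be normal to QZ, with radius 6.1, so the center N sits 6.1 in from both sides at N = (-37.50, -12.80). That places the tangent points at E = (-43.60, -12.80) on WE and Q = (-37.50, -18.90) on QZ. So E.y = -12.80.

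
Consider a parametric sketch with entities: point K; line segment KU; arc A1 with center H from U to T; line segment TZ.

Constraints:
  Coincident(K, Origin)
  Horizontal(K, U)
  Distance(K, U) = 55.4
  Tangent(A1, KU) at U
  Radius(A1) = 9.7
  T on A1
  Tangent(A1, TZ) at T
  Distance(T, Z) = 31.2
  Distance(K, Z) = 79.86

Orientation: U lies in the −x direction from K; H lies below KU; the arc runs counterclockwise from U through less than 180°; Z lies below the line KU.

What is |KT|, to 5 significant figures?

65.515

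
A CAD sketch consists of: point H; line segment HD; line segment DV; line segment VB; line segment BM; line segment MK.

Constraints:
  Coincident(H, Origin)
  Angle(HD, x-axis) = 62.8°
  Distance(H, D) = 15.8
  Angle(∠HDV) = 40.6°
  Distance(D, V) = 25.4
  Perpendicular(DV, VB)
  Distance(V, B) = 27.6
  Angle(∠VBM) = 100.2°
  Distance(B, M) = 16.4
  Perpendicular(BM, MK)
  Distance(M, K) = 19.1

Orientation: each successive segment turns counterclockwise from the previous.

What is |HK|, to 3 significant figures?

6.28

∠VBM = 100.2° gives BM at 12.0° from the x-axis; with |BM| = 16.4, M = (10.2, -17.7). BM is perpendicular to MK, so MK runs at 102°; with |MK| = 19.1, K = (6.20, 0.994). Then |HK| = |K − H| = 6.28.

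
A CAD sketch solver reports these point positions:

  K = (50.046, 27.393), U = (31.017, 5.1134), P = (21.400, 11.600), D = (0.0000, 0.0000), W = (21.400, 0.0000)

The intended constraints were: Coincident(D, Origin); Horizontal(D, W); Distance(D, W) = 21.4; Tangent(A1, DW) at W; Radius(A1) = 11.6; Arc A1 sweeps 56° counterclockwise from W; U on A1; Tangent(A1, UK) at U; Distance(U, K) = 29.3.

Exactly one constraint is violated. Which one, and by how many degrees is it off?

Tangent(A1, UK) at U — off by 6.50°.

D = (0.00, 0.00) ✓; D.y = 0.00, W.y = 0.00 ✓; |DW| = 21.40 ✓; ∠(PW, WD) = 90.00° ✓; |PW| = 11.60 ✓; bearing(P→U) − bearing(P→W) = 56.00° ✓; |PU| = 11.60 ✓; ∠(PU, UK) = 96.50° ✗; |UK| = 29.30 ✓.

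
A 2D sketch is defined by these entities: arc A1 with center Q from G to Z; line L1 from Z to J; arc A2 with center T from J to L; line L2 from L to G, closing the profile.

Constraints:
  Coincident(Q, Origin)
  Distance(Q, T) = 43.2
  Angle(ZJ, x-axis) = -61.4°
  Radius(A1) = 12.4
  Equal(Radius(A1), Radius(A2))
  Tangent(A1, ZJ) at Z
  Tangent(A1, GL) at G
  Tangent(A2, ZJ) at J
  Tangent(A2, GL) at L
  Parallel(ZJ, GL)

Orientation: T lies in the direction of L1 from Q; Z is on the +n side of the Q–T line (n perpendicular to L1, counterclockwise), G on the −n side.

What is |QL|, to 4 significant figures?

44.94

The slot axis is L1's direction at -61.4°, so u = (cos -61.4°, sin -61.4°) = (0.4787, -0.8780) and n = (−sin -61.4°, cos -61.4°) = (0.8780, 0.4787). Q is at the origin and T lies 43.2 along u from Q, so T = 43.2·u = (20.68, -37.93). Tangency of A1 to both parallel lines with radius 12.4 puts Z and G at Q ± 12.4·n: Z = (10.89, 5.936), G = (-10.89, -5.936). Equal radii place J and L the same way about T: J = T + 12.4·n = (31.57, -31.99), L = T − 12.4·n = (9.792, -43.86). Then |QL| = |L − Q| = 44.94.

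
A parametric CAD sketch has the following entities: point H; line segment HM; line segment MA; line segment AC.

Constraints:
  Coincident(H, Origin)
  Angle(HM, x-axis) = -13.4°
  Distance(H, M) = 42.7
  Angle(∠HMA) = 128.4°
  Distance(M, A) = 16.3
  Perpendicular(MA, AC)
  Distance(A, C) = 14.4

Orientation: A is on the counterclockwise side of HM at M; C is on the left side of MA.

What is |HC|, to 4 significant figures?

46.87

H is at the origin; HM runs at -13.4° with length 42.7, so M = 42.7·(cos -13.4°, sin -13.4°) = (41.54, -9.896). ∠HMA = 128.4°, so MA runs at -13.4° + (180° − 128.4°) = 38.20° from the x-axis; with |MA| = 16.3, A = M + 16.3·(cos 38.20°, sin 38.20°) = (54.35, 0.1844). The perpendicularity gives AC at right angles to MA; with |AC| = 14.4 on the left of MA, C = A + 14.4·(-0.6184, 0.7859) = (45.44, 11.50). Then |HC| = |C − H| = 46.87.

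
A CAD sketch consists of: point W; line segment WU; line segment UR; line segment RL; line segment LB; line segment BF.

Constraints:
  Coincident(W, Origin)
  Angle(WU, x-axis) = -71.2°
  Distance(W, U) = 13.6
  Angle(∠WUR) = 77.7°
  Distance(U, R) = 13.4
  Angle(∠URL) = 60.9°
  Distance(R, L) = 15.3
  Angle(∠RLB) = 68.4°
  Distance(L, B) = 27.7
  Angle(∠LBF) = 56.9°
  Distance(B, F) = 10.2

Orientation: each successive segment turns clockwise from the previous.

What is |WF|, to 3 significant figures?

22.9

W is at the origin; WU runs at -71.2° with length 13.6, so U = (4.38, -12.9). ∠WUR = 77.7° gives UR at -174° from the x-axis; with |UR| = 13.4, R = (-8.93, -14.4). ∠URL = 60.9° gives RL at 67.4° from the x-axis; with |RL| = 15.3, L = (-3.05, -0.266). ∠RLB = 68.4° gives LB at -44.2° from the x-axis; with |LB| = 27.7, B = (16.8, -19.6). ∠LBF = 56.9° gives BF at -167° from the x-axis; with |BF| = 10.2, F = (6.86, -21.8). Then |WF| = |F − W| = 22.9.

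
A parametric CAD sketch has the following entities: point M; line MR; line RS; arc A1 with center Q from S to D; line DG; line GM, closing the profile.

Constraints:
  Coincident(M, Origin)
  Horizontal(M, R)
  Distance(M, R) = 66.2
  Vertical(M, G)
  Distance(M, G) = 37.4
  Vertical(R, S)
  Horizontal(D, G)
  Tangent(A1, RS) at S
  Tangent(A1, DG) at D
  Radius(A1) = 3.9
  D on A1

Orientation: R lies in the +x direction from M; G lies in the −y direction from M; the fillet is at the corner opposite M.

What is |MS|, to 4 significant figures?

74.19

M is at the origin; MR is horizontal with |MR| = 66.2 and R on the +x side, so R = (66.20, 0.000). M and G share the same x with |MG| = 37.4 and G on the −y side, so G = (0.000, -37.40). The virtual corner opposite M is at (66.20, -37.40). Tangency of A1 to RS means the radius QS is perpendicular to RS and since A1 is tangent to DG there, QD ⟂ DG, with radius 3.9, so the center Q sits 3.9 in from both sides at Q = (62.30, -33.50). That places the tangent points at S = (66.20, -33.50) on RS and D = (62.30, -37.40) on DG. Then |MS| = |S − M| = 74.19.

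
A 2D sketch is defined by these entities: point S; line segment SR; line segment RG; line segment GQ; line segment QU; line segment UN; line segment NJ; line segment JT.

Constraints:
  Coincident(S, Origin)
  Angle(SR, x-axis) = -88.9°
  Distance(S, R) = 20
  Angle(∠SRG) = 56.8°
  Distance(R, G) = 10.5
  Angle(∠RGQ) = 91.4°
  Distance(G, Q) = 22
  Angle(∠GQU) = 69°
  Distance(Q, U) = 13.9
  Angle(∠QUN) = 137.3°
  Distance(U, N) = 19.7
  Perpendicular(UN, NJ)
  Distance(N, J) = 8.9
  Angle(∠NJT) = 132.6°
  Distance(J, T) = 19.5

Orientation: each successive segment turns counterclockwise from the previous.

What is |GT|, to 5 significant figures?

5.0865

S is at the origin; SR runs at -88.9° with length 20.0, so R = (0.38395, -19.996). ∠SRG = 56.8° gives RG at 34.300° from the x-axis; with |RG| = 10.5, G = (9.0580, -14.079). ∠RGQ = 91.4° gives GQ at 122.90° from the x-axis; with |GQ| = 22.0, Q = (-2.8919, 4.3923). ∠GQU = 69.0° gives QU at -126.10° from the x-axis; with |QU| = 13.9, U = (-11.082, -6.8387). ∠QUN = 137.3° gives UN at -83.400° from the x-axis; with |UN| = 19.7, N = (-8.8174, -26.408). The perpendicularity gives NJ at right angles to UN, so NJ runs at 6.6000°; with |NJ| = 8.9, J = (0.023593, -25.385). ∠NJT = 132.6° gives JT at 54.000° from the x-axis; with |JT| = 19.5, T = (11.485, -9.6094). Then |GT| = |T − G| = 5.0865.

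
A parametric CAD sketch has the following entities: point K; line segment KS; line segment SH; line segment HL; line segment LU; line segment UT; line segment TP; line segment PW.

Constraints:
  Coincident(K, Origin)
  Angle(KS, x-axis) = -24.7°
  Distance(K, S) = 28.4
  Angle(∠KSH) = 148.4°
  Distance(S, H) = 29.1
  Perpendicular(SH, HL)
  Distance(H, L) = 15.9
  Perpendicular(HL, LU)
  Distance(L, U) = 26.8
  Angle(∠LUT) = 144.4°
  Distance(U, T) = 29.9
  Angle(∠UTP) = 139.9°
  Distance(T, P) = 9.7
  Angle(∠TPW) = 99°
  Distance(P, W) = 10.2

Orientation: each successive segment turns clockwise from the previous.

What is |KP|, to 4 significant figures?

25.79

∠LUT = 144.4° gives UT at 88.10° from the x-axis; with |UT| = 29.9, T = (14.84, 7.281). ∠UTP = 139.9° gives TP at 48.00° from the x-axis; with |TP| = 9.7, P = (21.33, 14.49). Then |KP| = |P − K| = 25.79.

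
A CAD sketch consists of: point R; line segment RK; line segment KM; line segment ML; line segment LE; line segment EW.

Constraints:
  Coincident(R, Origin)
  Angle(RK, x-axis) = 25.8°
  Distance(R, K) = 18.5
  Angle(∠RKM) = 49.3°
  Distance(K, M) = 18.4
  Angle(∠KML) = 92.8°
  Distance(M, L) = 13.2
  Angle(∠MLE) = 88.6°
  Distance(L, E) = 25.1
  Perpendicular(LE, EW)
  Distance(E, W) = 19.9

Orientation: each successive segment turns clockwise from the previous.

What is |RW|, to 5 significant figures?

27.400

R is at the origin; RK runs at 25.8° with length 18.5, so K = (16.656, 8.0518). ∠RKM = 49.3° gives KM at -104.90° from the x-axis; with |KM| = 18.4, M = (11.925, -9.7295). ∠KML = 92.8° gives ML at 167.90° from the x-axis; with |ML| = 13.2, L = (-0.98208, -6.9626). ∠MLE = 88.6° gives LE at 76.500° from the x-axis; with |LE| = 25.1, E = (4.8774, 17.444). The perpendicularity gives EW at right angles to LE, so EW runs at -13.500°; with |EW| = 19.9, W = (24.228, 12.798). Then |RW| = |W − R| = 27.400.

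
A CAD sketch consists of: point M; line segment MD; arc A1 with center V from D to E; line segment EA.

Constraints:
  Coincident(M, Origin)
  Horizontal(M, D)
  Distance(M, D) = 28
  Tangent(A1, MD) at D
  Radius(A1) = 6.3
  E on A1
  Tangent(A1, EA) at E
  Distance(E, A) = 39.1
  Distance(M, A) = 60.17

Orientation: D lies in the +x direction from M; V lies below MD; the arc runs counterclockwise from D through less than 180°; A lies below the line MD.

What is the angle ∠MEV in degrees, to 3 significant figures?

128°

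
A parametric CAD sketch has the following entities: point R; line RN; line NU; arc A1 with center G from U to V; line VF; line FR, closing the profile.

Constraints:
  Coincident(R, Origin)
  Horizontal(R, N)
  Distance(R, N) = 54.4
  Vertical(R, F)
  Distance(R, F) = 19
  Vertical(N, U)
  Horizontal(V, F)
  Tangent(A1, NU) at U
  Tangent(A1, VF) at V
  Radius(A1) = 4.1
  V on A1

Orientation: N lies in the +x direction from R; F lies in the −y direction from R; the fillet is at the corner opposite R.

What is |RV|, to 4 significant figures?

53.77

R is at the origin; RN is horizontal with |RN| = 54.4 and N on the +x side, so N = (54.40, 0.000). RF is vertical with |RF| = 19.0 and F on the −y side, so F = (0.000, -19.00). The virtual corner opposite R is at (54.40, -19.00). Tangency of A1 to NU means the radius GU is perpendicular to NU and the tangent condition forces GV to be normal to VF, with radius 4.1, so the center G sits 4.1 in from both sides at G = (50.30, -14.90). That places the tangent points at U = (54.40, -14.90) on NU and V = (50.30, -19.00) on VF. Then |RV| = |V − R| = 53.77.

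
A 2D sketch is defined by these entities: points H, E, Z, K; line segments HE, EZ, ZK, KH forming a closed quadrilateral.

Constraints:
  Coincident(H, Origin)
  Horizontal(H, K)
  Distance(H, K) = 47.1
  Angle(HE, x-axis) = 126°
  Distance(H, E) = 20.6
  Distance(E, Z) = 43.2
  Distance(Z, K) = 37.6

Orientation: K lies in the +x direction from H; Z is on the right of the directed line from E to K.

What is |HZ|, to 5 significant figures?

22.608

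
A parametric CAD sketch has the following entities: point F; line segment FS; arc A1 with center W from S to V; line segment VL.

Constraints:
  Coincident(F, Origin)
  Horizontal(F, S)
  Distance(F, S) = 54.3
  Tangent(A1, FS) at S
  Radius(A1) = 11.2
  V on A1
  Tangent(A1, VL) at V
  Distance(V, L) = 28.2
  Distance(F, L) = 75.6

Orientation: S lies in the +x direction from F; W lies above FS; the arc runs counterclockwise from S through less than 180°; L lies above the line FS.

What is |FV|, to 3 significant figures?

66.5

Checks: |WV| = 11.20 ✓; ∠(WV, VL) = 90.00° ✓; |VL| = 28.20 ✓; |FL| = 75.60 ✓.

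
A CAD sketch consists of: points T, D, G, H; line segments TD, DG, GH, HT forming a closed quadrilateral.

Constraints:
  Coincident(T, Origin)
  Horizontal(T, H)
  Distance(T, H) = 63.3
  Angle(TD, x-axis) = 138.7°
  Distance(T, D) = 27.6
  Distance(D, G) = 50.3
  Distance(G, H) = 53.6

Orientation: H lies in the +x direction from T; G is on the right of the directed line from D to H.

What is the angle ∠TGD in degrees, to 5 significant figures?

7.5836°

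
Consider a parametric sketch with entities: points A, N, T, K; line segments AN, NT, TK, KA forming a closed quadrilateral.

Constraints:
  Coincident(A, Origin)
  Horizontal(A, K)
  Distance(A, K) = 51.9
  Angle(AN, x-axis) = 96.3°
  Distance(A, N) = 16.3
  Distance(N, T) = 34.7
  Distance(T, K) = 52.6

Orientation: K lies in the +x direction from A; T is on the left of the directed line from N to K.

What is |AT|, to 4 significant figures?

47.33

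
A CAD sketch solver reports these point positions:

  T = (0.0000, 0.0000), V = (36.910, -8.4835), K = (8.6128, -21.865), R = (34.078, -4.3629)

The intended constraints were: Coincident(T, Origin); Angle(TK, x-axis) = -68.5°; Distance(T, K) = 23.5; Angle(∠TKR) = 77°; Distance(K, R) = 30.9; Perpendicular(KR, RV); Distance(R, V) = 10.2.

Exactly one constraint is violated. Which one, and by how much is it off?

Distance(R, V) = 10.2 — off by 5.20.

T = (0.00, 0.00) ✓; TK at -68.50° ✓; |TK| = 23.50 ✓; ∠TKR = 77.00° ✓; |KR| = 30.90 ✓; ∠(KR, RV) = 90.00° ✓; |RV| = 5.000 ✗.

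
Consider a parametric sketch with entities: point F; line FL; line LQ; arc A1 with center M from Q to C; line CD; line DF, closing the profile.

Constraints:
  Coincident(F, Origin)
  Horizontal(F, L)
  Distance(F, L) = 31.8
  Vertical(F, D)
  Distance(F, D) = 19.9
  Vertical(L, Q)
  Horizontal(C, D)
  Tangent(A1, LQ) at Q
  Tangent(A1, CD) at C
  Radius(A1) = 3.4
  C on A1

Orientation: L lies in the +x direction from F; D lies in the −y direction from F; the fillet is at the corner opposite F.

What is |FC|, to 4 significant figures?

34.68

F is at the origin; FL is horizontal with |FL| = 31.8 and L on the +x side, so L = (31.80, 0.000). FD is vertical with |FD| = 19.9 and D on the −y side, so D = (0.000, -19.90). The virtual corner opposite F is at (31.80, -19.90). A1 meets LQ tangentially, so MQ is at right angles to LQ and the tangent condition forces MC to be normal to CD, with radius 3.4, so the center M sits 3.4 in from both sides at M = (28.40, -16.50). That places the tangent points at Q = (31.80, -16.50) on LQ and C = (28.40, -19.90) on CD. Then |FC| = |C − F| = 34.68.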